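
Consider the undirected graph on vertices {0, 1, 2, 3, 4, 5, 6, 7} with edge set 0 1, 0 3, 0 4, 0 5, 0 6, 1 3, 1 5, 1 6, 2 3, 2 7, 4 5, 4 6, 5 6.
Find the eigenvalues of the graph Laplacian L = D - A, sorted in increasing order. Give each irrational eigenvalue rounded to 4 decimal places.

Reading degrees in the order [0, 1, 2, 3, 4, 5, 6, 7] gives [5, 4, 2, 3, 3, 4, 4, 1]; set D = diag(5, 4, 2, 3, 3, 4, 4, 1) and form L = D - A. Since every row of L sums to 0, the all-ones vector is in the kernel and 0 is an eigenvalue. The single zero eigenvalue shows the graph is connected. The eigenvalues sum to 26, which equals trace(L) = 2|E|.

[0, 0.3700, 1.9221, 3.0902, 4, 5, 5.5511, 6.0667]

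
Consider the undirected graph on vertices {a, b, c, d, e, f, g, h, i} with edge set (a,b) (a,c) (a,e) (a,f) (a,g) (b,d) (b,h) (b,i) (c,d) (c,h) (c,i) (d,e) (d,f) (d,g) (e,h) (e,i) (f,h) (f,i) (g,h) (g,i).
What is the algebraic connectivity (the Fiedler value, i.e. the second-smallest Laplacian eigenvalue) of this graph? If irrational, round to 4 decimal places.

4

Each diagonal entry of L is the vertex degree and each off-diagonal entry is -1 where an edge is present, 0 otherwise; in the order [a, b, c, d, e, f, g, h, i] the diagonal is [5, 4, 4, 5, 4, 4, 4, 5, 5]. The smallest Laplacian eigenvalue is always 0. The next one, lambda_2 = 4, measures how hard the graph is to disconnect: larger values mean better connectivity. There is one zero in the spectrum, matching the 1 component.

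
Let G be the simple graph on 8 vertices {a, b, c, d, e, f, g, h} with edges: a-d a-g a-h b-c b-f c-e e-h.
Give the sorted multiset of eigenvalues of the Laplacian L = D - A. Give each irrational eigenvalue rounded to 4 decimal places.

Reading degrees in the order [a, b, c, d, e, f, g, h] gives [3, 2, 2, 1, 2, 1, 1, 2]; set D = diag(3, 2, 2, 1, 2, 1, 1, 2) and form L = D - A. Diagonalising L (or applying a numerical eigensolver to the 8x8 matrix) gives the spectrum above. There is one zero in the spectrum, matching the 1 component.

[0, 0.1667, 0.7276, 1, 1.6353, 2.6729, 3.5643, 4.2332]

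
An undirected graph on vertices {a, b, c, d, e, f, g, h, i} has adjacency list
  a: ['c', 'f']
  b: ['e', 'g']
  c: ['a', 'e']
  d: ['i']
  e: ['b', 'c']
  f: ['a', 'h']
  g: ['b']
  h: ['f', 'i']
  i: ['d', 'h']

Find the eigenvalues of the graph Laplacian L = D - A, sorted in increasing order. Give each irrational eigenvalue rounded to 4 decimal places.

[0, 0.1206, 0.4679, 1, 1.6527, 2.3473, 3, 3.5321, 3.8794]

Reading degrees in the order [a, b, c, d, e, f, g, h, i] gives [2, 2, 2, 1, 2, 2, 1, 2, 2]; set D = diag(2, 2, 2, 1, 2, 2, 1, 2, 2) and form L = D - A. L is symmetric positive semidefinite, so every eigenvalue is real and nonnegative.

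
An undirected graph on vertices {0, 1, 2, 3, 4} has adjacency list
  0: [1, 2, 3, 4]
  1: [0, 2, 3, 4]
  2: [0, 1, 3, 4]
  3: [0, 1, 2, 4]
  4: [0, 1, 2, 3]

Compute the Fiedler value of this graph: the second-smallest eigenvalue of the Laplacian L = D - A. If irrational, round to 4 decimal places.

Each diagonal entry of L is the vertex degree and each off-diagonal entry is -1 where an edge is present, 0 otherwise; in the order [0, 1, 2, 3, 4] the diagonal is [4, 4, 4, 4, 4]. Computing the eigenvalues of L and sorting gives [0, 5, 5, 5, 5]. The Fiedler value lambda_2 = 5 is strictly positive, so the graph is connected.

5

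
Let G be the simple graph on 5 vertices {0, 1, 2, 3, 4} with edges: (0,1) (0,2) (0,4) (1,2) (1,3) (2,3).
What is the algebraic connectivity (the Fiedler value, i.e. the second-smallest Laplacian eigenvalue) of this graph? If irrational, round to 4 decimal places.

0.8299

Reading degrees in the order [0, 1, 2, 3, 4] gives [3, 3, 3, 2, 1]; set D = diag(3, 3, 3, 2, 1) and form L = D - A. The sorted Laplacian eigenvalues are [0, 0.8299, 2.6889, 4, 4.4812]; the algebraic connectivity is the second entry, 0.8299. The largest eigenvalue, 4.4812, is at most the vertex count 5. By the matrix-tree theorem the graph has (1/5) * product of the nonzero eigenvalues = 8 spanning trees.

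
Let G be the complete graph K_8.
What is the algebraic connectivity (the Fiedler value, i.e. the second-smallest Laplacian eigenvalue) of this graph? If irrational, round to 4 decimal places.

The graph has 8 vertices and degree multiset [7, 7, 7, 7, 7, 7, 7, 7]; D is the diagonal matrix of degrees and L = D - A. The sorted Laplacian eigenvalues are [0, 8, 8, 8, 8, 8, 8, 8]; the algebraic connectivity is the second entry, 8. By the matrix-tree theorem the graph has (1/8) * product of the nonzero eigenvalues = 262144 spanning trees.

8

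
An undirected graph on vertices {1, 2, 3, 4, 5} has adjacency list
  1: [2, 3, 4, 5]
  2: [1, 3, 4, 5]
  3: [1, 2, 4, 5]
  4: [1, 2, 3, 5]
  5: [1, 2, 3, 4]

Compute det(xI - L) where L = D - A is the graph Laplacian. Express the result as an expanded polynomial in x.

x^5 - 20x^4 + 150x^3 - 500x^2 + 625x

With the vertex order [1, 2, 3, 4, 5], the degrees are [4, 4, 4, 4, 4], giving D = diag(4, 4, 4, 4, 4) and L = D - A. Computing det(xI - L) by cofactor expansion (or equivalently via sum-over-permutations) gives x^5 - 20x^4 + 150x^3 - 500x^2 + 625x. The coefficient of x^4 equals -trace(L) = -20, matching the sum of degrees. By the matrix-tree theorem the graph has (1/5) * product of the nonzero eigenvalues = 125 spanning trees. The largest eigenvalue, 5, is at most the vertex count 5.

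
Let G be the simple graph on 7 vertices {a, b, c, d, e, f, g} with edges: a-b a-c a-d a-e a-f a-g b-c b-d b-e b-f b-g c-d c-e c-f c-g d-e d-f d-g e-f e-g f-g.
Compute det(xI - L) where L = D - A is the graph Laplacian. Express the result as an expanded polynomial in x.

Each diagonal entry of L is the vertex degree and each off-diagonal entry is -1 where an edge is present, 0 otherwise; in the order [a, b, c, d, e, f, g] the diagonal is [6, 6, 6, 6, 6, 6, 6]. L has integer entries, so p(x) = det(xI - L) has integer coefficients. Expanding the determinant yields x^7 - 42x^6 + 735x^5 - 6860x^4 + 36015x^3 - 100842x^2 + 117649x. The constant term is 0 because L is singular (the all-ones vector lies in its kernel). The largest eigenvalue, 7, is at most the vertex count 7.

x^7 - 42x^6 + 735x^5 - 6860x^4 + 36015x^3 - 100842x^2 + 117649x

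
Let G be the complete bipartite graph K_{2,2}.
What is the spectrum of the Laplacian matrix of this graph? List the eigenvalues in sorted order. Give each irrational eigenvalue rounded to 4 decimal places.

[0, 2, 2, 4]

The graph has 4 vertices and degree multiset [2, 2, 2, 2]; D is the diagonal matrix of degrees and L = D - A. The multiplicity of 0 as a Laplacian eigenvalue equals the number of connected components. The single zero eigenvalue shows the graph is connected. By the matrix-tree theorem the graph has (1/4) * product of the nonzero eigenvalues = 4 spanning trees.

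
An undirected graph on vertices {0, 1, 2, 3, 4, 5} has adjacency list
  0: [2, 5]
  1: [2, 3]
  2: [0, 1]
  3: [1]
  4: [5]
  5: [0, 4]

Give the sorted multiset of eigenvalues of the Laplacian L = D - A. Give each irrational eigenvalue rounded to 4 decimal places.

With the vertex order [0, 1, 2, 3, 4, 5], the degrees are [2, 2, 2, 1, 1, 2], giving D = diag(2, 2, 2, 1, 1, 2) and L = D - A. L is symmetric positive semidefinite, so every eigenvalue is real and nonnegative. The largest eigenvalue, 3.7321, is at most the vertex count 6. There is one zero in the spectrum, matching the 1 component.

[0, 0.2679, 1, 2, 3, 3.7321]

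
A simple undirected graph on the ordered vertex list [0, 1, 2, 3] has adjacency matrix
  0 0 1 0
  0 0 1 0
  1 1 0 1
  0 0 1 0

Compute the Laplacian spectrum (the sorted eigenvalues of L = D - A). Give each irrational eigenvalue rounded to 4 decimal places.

Reading degrees in the order [0, 1, 2, 3] gives [1, 1, 3, 1]; set D = diag(1, 1, 3, 1) and form L = D - A. Diagonalising L (or applying a numerical eigensolver to the 4x4 matrix) gives the spectrum above. The single zero eigenvalue shows the graph is connected. The largest eigenvalue, 4, is at most the vertex count 4.

[0, 1, 1, 4]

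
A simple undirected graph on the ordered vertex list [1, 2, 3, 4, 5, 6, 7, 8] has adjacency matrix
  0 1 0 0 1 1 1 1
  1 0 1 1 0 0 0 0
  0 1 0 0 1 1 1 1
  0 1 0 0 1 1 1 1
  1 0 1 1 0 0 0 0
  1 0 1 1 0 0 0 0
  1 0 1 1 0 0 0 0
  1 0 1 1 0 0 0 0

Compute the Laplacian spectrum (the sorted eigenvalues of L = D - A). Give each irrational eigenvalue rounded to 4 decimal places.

[0, 3, 3, 3, 3, 5, 5, 8]

Reading degrees in the order [1, 2, 3, 4, 5, 6, 7, 8] gives [5, 3, 5, 5, 3, 3, 3, 3]; set D = diag(5, 3, 5, 5, 3, 3, 3, 3) and form L = D - A. L is symmetric positive semidefinite, so every eigenvalue is real and nonnegative. The largest eigenvalue, 8, is at most the vertex count 8.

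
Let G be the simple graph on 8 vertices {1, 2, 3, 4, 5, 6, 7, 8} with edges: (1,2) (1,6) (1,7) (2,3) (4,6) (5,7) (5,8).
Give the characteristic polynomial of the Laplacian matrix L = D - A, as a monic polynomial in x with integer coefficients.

Reading degrees in the order [1, 2, 3, 4, 5, 6, 7, 8] gives [3, 2, 1, 1, 2, 2, 2, 1]; set D = diag(3, 2, 1, 1, 2, 2, 2, 1) and form L = D - A. Computing det(xI - L) by cofactor expansion (or equivalently via sum-over-permutations) gives x^8 - 14x^7 + 77x^6 - 212x^5 + 307x^4 - 224x^3 + 72x^2 - 8x. The constant term is 0 because L is singular (the all-ones vector lies in its kernel).

x^8 - 14x^7 + 77x^6 - 212x^5 + 307x^4 - 224x^3 + 72x^2 - 8x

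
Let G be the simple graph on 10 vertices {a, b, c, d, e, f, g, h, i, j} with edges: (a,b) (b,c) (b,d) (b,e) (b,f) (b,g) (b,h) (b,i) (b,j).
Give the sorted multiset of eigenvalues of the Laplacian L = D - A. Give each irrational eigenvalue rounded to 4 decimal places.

[0, 1, 1, 1, 1, 1, 1, 1, 1, 10]

With the vertex order [a, b, c, d, e, f, g, h, i, j], the degrees are [1, 9, 1, 1, 1, 1, 1, 1, 1, 1], giving D = diag(1, 9, 1, 1, 1, 1, 1, 1, 1, 1) and L = D - A. L is symmetric positive semidefinite, so every eigenvalue is real and nonnegative. The single zero eigenvalue shows the graph is connected. The eigenvalues sum to 18, which equals trace(L) = 2|E|.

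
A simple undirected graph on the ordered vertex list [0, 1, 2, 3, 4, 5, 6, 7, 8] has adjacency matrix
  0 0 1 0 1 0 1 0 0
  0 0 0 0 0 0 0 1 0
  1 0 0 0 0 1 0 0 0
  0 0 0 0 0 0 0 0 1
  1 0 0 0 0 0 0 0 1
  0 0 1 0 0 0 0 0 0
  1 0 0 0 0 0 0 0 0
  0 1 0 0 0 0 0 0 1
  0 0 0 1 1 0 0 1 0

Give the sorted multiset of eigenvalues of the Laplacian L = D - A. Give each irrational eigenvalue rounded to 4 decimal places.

Each diagonal entry of L is the vertex degree and each off-diagonal entry is -1 where an edge is present, 0 otherwise; in the order [0, 1, 2, 3, 4, 5, 6, 7, 8] the diagonal is [3, 1, 2, 1, 2, 1, 1, 2, 3]. Diagonalising L (or applying a numerical eigensolver to the 9x9 matrix) gives the spectrum above.

[0, 0.1729, 0.5587, 0.6617, 1.4331, 2.2091, 2.4851, 3.9563, 4.5231]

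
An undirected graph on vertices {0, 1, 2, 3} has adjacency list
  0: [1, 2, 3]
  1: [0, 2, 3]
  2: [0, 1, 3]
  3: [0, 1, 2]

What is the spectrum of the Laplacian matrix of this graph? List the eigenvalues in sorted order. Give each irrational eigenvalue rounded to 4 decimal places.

[0, 4, 4, 4]

Reading degrees in the order [0, 1, 2, 3] gives [3, 3, 3, 3]; set D = diag(3, 3, 3, 3) and form L = D - A. L is symmetric positive semidefinite, so every eigenvalue is real and nonnegative.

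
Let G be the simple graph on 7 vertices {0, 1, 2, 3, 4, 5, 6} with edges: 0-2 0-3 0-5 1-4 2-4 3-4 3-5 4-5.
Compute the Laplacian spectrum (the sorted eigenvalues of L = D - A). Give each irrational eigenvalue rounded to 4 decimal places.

[0, 0, 0.9139, 2, 3.5720, 4, 5.5141]

Each diagonal entry of L is the vertex degree and each off-diagonal entry is -1 where an edge is present, 0 otherwise; in the order [0, 1, 2, 3, 4, 5, 6] the diagonal is [3, 1, 2, 3, 4, 3, 0]. The multiplicity of 0 as a Laplacian eigenvalue equals the number of connected components. The 2 zero eigenvalues correspond to the 2 connected components.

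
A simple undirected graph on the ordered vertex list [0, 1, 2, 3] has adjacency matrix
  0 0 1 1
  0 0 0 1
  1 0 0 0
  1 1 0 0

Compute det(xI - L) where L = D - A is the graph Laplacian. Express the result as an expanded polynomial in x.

With the vertex order [0, 1, 2, 3], the degrees are [2, 1, 1, 2], giving D = diag(2, 1, 1, 2) and L = D - A. L has integer entries, so p(x) = det(xI - L) has integer coefficients. Expanding the determinant yields x^4 - 6x^3 + 10x^2 - 4x. The coefficient of x^3 equals -trace(L) = -6, matching the sum of degrees.

x^4 - 6x^3 + 10x^2 - 4x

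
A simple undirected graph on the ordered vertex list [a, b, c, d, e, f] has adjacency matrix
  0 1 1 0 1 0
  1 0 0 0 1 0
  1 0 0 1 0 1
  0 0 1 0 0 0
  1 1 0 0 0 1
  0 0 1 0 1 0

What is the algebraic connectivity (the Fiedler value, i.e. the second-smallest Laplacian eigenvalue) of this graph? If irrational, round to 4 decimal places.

With the vertex order [a, b, c, d, e, f], the degrees are [3, 2, 3, 1, 3, 2], giving D = diag(3, 2, 3, 1, 3, 2) and L = D - A. Computing the eigenvalues of L and sorting gives [0, 0.7216, 1.6826, 3, 3.7046, 4.8912]. The Fiedler value lambda_2 = 0.7216 is strictly positive, so the graph is connected. The eigenvalues sum to 14, which equals trace(L) = 2|E|.

0.7216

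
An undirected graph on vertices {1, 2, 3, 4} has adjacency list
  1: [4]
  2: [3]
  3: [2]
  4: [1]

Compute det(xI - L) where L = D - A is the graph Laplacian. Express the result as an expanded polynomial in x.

x^4 - 4x^3 + 4x^2

Reading degrees in the order [1, 2, 3, 4] gives [1, 1, 1, 1]; set D = diag(1, 1, 1, 1) and form L = D - A. Computing det(xI - L) by cofactor expansion (or equivalently via sum-over-permutations) gives x^4 - 4x^3 + 4x^2. The constant term is 0 because L is singular (the all-ones vector lies in its kernel).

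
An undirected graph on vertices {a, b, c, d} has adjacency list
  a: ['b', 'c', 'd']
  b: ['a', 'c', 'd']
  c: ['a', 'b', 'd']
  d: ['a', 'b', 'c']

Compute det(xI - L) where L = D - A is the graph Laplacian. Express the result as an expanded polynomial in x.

x^4 - 12x^3 + 48x^2 - 64x

Reading degrees in the order [a, b, c, d] gives [3, 3, 3, 3]; set D = diag(3, 3, 3, 3) and form L = D - A. Computing det(xI - L) by cofactor expansion (or equivalently via sum-over-permutations) gives x^4 - 12x^3 + 48x^2 - 64x. The constant term is 0 because L is singular (the all-ones vector lies in its kernel). The largest eigenvalue, 4, is at most the vertex count 4. By the matrix-tree theorem the graph has (1/4) * product of the nonzero eigenvalues = 16 spanning trees.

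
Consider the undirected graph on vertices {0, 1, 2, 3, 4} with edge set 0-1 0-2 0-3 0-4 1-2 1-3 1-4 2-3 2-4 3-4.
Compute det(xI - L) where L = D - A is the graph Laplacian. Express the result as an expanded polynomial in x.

x^5 - 20x^4 + 150x^3 - 500x^2 + 625x

Each diagonal entry of L is the vertex degree and each off-diagonal entry is -1 where an edge is present, 0 otherwise; in the order [0, 1, 2, 3, 4] the diagonal is [4, 4, 4, 4, 4]. The eigenvalues of L are [0, 5, 5, 5, 5]; the characteristic polynomial is the product of (x - lambda_i), which multiplies out to x^5 - 20x^4 + 150x^3 - 500x^2 + 625x. Since p(0) = det(-L) = 0, x divides p(x). The largest eigenvalue, 5, is at most the vertex count 5.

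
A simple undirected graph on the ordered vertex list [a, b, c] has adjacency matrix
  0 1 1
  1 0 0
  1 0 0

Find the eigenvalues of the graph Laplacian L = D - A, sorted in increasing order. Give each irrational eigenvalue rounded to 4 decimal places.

[0, 1, 3]

Reading degrees in the order [a, b, c] gives [2, 1, 1]; set D = diag(2, 1, 1) and form L = D - A. The multiplicity of 0 as a Laplacian eigenvalue equals the number of connected components.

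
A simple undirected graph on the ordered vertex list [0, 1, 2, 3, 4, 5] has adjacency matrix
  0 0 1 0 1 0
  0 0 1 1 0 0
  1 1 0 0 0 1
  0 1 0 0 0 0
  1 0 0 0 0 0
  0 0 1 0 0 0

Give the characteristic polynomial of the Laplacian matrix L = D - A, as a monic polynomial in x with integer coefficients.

x^6 - 10x^5 + 35x^4 - 52x^3 + 31x^2 - 6x

With the vertex order [0, 1, 2, 3, 4, 5], the degrees are [2, 2, 3, 1, 1, 1], giving D = diag(2, 2, 3, 1, 1, 1) and L = D - A. L has integer entries, so p(x) = det(xI - L) has integer coefficients. Expanding the determinant yields x^6 - 10x^5 + 35x^4 - 52x^3 + 31x^2 - 6x. Since p(0) = det(-L) = 0, x divides p(x). The largest eigenvalue, 4.3028, is at most the vertex count 6.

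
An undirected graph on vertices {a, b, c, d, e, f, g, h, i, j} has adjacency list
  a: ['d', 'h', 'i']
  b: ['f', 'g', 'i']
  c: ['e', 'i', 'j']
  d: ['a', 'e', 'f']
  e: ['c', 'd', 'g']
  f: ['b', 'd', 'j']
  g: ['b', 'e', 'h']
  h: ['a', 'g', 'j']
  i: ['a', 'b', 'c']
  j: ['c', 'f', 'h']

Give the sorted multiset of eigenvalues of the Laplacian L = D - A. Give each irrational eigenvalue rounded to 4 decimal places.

[0, 2, 2, 2, 2, 2, 5, 5, 5, 5]

Reading degrees in the order [a, b, c, d, e, f, g, h, i, j] gives [3, 3, 3, 3, 3, 3, 3, 3, 3, 3]; set D = diag(3, 3, 3, 3, 3, 3, 3, 3, 3, 3) and form L = D - A. Since every row of L sums to 0, the all-ones vector is in the kernel and 0 is an eigenvalue.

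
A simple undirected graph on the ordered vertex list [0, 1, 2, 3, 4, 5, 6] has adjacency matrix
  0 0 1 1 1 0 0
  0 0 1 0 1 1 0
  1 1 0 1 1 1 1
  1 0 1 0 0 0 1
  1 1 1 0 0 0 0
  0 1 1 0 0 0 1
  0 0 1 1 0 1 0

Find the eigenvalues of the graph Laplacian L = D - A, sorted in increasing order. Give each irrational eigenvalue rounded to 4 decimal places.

Each diagonal entry of L is the vertex degree and each off-diagonal entry is -1 where an edge is present, 0 otherwise; in the order [0, 1, 2, 3, 4, 5, 6] the diagonal is [3, 3, 6, 3, 3, 3, 3]. L is symmetric positive semidefinite, so every eigenvalue is real and nonnegative. The single zero eigenvalue shows the graph is connected. The largest eigenvalue, 7, is at most the vertex count 7. The eigenvalues sum to 24, which equals trace(L) = 2|E|.

[0, 2, 2, 4, 4, 5, 7]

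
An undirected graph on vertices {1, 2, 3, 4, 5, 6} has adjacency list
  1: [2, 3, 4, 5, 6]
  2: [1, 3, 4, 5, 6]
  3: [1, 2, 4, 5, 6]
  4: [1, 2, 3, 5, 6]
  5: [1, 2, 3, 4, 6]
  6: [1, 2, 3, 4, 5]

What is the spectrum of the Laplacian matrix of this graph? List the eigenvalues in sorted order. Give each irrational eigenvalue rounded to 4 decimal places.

With the vertex order [1, 2, 3, 4, 5, 6], the degrees are [5, 5, 5, 5, 5, 5], giving D = diag(5, 5, 5, 5, 5, 5) and L = D - A. The multiplicity of 0 as a Laplacian eigenvalue equals the number of connected components. There is one zero in the spectrum, matching the 1 component. The largest eigenvalue, 6, is at most the vertex count 6.

[0, 6, 6, 6, 6, 6]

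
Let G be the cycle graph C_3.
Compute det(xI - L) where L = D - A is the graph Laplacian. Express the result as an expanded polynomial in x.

The graph has 3 vertices and degree multiset [2, 2, 2]; D is the diagonal matrix of degrees and L = D - A. The eigenvalues of L are [0, 3, 3]; the characteristic polynomial is the product of (x - lambda_i), which multiplies out to x^3 - 6x^2 + 9x. The constant term is 0 because L is singular (the all-ones vector lies in its kernel). The eigenvalues sum to 6, which equals trace(L) = 2|E|.

x^3 - 6x^2 + 9x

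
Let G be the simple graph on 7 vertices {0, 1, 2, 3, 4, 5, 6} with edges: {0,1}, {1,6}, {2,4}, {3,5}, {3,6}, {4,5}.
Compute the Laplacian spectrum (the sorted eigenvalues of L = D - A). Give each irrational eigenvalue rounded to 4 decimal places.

[0, 0.1981, 0.7530, 1.5550, 2.4450, 3.2470, 3.8019]

With the vertex order [0, 1, 2, 3, 4, 5, 6], the degrees are [1, 2, 1, 2, 2, 2, 2], giving D = diag(1, 2, 1, 2, 2, 2, 2) and L = D - A. Since every row of L sums to 0, the all-ones vector is in the kernel and 0 is an eigenvalue. The largest eigenvalue, 3.8019, is at most the vertex count 7. By the matrix-tree theorem the graph has (1/7) * product of the nonzero eigenvalues = 1 spanning tree.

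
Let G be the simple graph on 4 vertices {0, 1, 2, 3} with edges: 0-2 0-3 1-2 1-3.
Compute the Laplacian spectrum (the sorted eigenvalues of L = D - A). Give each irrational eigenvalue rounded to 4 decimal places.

[0, 2, 2, 4]

With the vertex order [0, 1, 2, 3], the degrees are [2, 2, 2, 2], giving D = diag(2, 2, 2, 2) and L = D - A. The multiplicity of 0 as a Laplacian eigenvalue equals the number of connected components. The single zero eigenvalue shows the graph is connected.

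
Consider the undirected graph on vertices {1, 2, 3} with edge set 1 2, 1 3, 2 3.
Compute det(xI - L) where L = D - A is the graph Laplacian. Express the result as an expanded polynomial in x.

x^3 - 6x^2 + 9x

Reading degrees in the order [1, 2, 3] gives [2, 2, 2]; set D = diag(2, 2, 2) and form L = D - A. Computing det(xI - L) by cofactor expansion (or equivalently via sum-over-permutations) gives x^3 - 6x^2 + 9x. The constant term is 0 because L is singular (the all-ones vector lies in its kernel). There is one zero in the spectrum, matching the 1 component. The eigenvalues sum to 6, which equals trace(L) = 2|E|.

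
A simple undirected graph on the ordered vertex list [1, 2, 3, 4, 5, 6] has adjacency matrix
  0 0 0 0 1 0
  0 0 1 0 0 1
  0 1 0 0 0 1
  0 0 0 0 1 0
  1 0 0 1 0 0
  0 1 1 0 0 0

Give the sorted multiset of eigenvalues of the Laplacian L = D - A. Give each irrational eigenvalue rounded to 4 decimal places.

Reading degrees in the order [1, 2, 3, 4, 5, 6] gives [1, 2, 2, 1, 2, 2]; set D = diag(1, 2, 2, 1, 2, 2) and form L = D - A. Since every row of L sums to 0, the all-ones vector is in the kernel and 0 is an eigenvalue. The 2 zero eigenvalues correspond to the 2 connected components. There are 2 zeros in the spectrum, matching the 2 components. The largest eigenvalue, 3, is at most the vertex count 6.

[0, 0, 1, 3, 3, 3]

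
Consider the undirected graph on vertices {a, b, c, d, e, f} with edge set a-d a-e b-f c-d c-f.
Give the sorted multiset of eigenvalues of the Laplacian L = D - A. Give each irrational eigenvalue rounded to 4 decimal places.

[0, 0.2679, 1, 2, 3, 3.7321]

Reading degrees in the order [a, b, c, d, e, f] gives [2, 1, 2, 2, 1, 2]; set D = diag(2, 1, 2, 2, 1, 2) and form L = D - A. L is symmetric positive semidefinite, so every eigenvalue is real and nonnegative.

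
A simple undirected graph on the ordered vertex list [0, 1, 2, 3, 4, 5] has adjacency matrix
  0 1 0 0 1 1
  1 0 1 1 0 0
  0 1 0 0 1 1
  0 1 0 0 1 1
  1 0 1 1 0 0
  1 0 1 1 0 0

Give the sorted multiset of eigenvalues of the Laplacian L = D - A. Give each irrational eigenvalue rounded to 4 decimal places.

With the vertex order [0, 1, 2, 3, 4, 5], the degrees are [3, 3, 3, 3, 3, 3], giving D = diag(3, 3, 3, 3, 3, 3) and L = D - A. L is symmetric positive semidefinite, so every eigenvalue is real and nonnegative. The single zero eigenvalue shows the graph is connected. There is one zero in the spectrum, matching the 1 component.

[0, 3, 3, 3, 3, 6]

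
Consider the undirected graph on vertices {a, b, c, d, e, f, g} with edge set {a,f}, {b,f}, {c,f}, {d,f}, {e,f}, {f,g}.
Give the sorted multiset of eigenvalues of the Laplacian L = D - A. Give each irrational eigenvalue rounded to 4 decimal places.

Each diagonal entry of L is the vertex degree and each off-diagonal entry is -1 where an edge is present, 0 otherwise; in the order [a, b, c, d, e, f, g] the diagonal is [1, 1, 1, 1, 1, 6, 1]. The multiplicity of 0 as a Laplacian eigenvalue equals the number of connected components. The single zero eigenvalue shows the graph is connected. There is one zero in the spectrum, matching the 1 component. The eigenvalues sum to 12, which equals trace(L) = 2|E|.

[0, 1, 1, 1, 1, 1, 7]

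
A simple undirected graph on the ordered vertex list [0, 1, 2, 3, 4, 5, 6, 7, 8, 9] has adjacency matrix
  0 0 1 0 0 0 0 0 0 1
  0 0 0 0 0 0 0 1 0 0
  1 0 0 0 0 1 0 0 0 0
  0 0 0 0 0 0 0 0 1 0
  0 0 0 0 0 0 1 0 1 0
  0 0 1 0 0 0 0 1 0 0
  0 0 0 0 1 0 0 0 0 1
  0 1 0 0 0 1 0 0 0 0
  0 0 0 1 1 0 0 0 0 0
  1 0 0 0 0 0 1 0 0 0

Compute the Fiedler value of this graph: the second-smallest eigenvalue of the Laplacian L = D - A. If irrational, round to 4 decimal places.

0.0979

Each diagonal entry of L is the vertex degree and each off-diagonal entry is -1 where an edge is present, 0 otherwise; in the order [0, 1, 2, 3, 4, 5, 6, 7, 8, 9] the diagonal is [2, 1, 2, 1, 2, 2, 2, 2, 2, 2]. Computing the eigenvalues of L and sorting gives [0, 0.0979, 0.3820, 0.8244, 1.3820, 2, 2.6180, 3.1756, 3.6180, 3.9021]. The Fiedler value lambda_2 = 0.0979 is strictly positive, so the graph is connected. The largest eigenvalue, 3.9021, is at most the vertex count 10.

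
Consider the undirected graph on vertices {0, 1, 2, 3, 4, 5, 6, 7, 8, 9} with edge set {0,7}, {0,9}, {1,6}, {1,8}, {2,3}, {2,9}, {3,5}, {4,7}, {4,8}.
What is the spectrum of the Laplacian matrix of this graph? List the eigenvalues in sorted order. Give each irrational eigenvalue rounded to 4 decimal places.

[0, 0.0979, 0.3820, 0.8244, 1.3820, 2, 2.6180, 3.1756, 3.6180, 3.9021]

Reading degrees in the order [0, 1, 2, 3, 4, 5, 6, 7, 8, 9] gives [2, 2, 2, 2, 2, 1, 1, 2, 2, 2]; set D = diag(2, 2, 2, 2, 2, 1, 1, 2, 2, 2) and form L = D - A. L is symmetric positive semidefinite, so every eigenvalue is real and nonnegative. The single zero eigenvalue shows the graph is connected. The largest eigenvalue, 3.9021, is at most the vertex count 10. The eigenvalues sum to 18, which equals trace(L) = 2|E|.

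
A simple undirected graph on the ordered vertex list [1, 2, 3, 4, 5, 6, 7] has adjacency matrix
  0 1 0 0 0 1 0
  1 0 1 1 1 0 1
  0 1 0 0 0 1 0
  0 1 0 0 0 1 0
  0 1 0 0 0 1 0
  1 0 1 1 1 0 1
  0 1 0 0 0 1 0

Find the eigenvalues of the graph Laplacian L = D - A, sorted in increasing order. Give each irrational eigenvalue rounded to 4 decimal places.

Each diagonal entry of L is the vertex degree and each off-diagonal entry is -1 where an edge is present, 0 otherwise; in the order [1, 2, 3, 4, 5, 6, 7] the diagonal is [2, 5, 2, 2, 2, 5, 2]. Diagonalising L (or applying a numerical eigensolver to the 7x7 matrix) gives the spectrum above. The largest eigenvalue, 7, is at most the vertex count 7.

[0, 2, 2, 2, 2, 5, 7]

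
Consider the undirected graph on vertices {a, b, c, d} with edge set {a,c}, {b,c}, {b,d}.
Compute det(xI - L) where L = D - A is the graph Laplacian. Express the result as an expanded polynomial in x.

x^4 - 6x^3 + 10x^2 - 4x

Reading degrees in the order [a, b, c, d] gives [1, 2, 2, 1]; set D = diag(1, 2, 2, 1) and form L = D - A. Computing det(xI - L) by cofactor expansion (or equivalently via sum-over-permutations) gives x^4 - 6x^3 + 10x^2 - 4x. The constant term is 0 because L is singular (the all-ones vector lies in its kernel). By the matrix-tree theorem the graph has (1/4) * product of the nonzero eigenvalues = 1 spanning tree.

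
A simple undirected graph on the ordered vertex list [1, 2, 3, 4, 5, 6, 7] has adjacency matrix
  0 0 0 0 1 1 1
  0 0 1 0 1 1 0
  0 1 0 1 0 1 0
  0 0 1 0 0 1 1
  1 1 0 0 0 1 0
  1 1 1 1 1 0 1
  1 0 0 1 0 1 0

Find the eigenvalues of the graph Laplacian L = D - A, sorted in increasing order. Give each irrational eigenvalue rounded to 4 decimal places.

Reading degrees in the order [1, 2, 3, 4, 5, 6, 7] gives [3, 3, 3, 3, 3, 6, 3]; set D = diag(3, 3, 3, 3, 3, 6, 3) and form L = D - A. Diagonalising L (or applying a numerical eigensolver to the 7x7 matrix) gives the spectrum above. The single zero eigenvalue shows the graph is connected. The largest eigenvalue, 7, is at most the vertex count 7.

[0, 2, 2, 4, 4, 5, 7]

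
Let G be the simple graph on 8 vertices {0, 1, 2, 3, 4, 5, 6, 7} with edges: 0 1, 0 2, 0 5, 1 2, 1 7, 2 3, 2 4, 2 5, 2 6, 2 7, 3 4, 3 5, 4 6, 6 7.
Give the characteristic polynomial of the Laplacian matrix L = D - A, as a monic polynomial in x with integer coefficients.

x^8 - 28x^7 + 322x^6 - 1974x^5 + 6965x^4 - 14126x^3 + 15225x^2 - 6728x

Each diagonal entry of L is the vertex degree and each off-diagonal entry is -1 where an edge is present, 0 otherwise; in the order [0, 1, 2, 3, 4, 5, 6, 7] the diagonal is [3, 3, 7, 3, 3, 3, 3, 3]. Computing det(xI - L) by cofactor expansion (or equivalently via sum-over-permutations) gives x^8 - 28x^7 + 322x^6 - 1974x^5 + 6965x^4 - 14126x^3 + 15225x^2 - 6728x. The coefficient of x^7 equals -trace(L) = -28, matching the sum of degrees. There is one zero in the spectrum, matching the 1 component.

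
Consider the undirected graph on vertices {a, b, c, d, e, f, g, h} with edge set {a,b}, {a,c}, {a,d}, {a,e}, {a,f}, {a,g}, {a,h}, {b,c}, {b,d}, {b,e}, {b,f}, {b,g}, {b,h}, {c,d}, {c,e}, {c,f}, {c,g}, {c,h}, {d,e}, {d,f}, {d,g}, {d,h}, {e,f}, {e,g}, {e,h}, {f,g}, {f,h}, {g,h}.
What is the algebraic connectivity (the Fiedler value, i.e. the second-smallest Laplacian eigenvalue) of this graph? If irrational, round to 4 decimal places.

8

With the vertex order [a, b, c, d, e, f, g, h], the degrees are [7, 7, 7, 7, 7, 7, 7, 7], giving D = diag(7, 7, 7, 7, 7, 7, 7, 7) and L = D - A. The sorted Laplacian eigenvalues are [0, 8, 8, 8, 8, 8, 8, 8]; the algebraic connectivity is the second entry, 8. There is one zero in the spectrum, matching the 1 component.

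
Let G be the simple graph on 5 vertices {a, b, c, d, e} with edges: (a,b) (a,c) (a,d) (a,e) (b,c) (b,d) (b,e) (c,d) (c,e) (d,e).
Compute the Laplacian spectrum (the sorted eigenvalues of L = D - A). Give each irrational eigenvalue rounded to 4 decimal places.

[0, 5, 5, 5, 5]

Each diagonal entry of L is the vertex degree and each off-diagonal entry is -1 where an edge is present, 0 otherwise; in the order [a, b, c, d, e] the diagonal is [4, 4, 4, 4, 4]. The multiplicity of 0 as a Laplacian eigenvalue equals the number of connected components. The single zero eigenvalue shows the graph is connected. There is one zero in the spectrum, matching the 1 component.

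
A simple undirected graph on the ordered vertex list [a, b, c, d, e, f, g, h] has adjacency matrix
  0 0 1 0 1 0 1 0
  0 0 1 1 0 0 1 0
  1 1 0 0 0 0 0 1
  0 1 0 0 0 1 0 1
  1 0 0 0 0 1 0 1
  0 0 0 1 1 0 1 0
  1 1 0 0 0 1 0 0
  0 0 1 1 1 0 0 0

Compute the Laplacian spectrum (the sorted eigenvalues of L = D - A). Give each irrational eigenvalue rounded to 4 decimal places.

Each diagonal entry of L is the vertex degree and each off-diagonal entry is -1 where an edge is present, 0 otherwise; in the order [a, b, c, d, e, f, g, h] the diagonal is [3, 3, 3, 3, 3, 3, 3, 3]. L is symmetric positive semidefinite, so every eigenvalue is real and nonnegative. The single zero eigenvalue shows the graph is connected. The largest eigenvalue, 6, is at most the vertex count 8.

[0, 2, 2, 2, 4, 4, 4, 6]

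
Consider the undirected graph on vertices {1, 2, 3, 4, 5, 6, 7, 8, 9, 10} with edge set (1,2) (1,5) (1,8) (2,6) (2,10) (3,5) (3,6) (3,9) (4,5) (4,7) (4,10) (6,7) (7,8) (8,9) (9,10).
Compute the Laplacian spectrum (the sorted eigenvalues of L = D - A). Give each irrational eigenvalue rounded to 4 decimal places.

Each diagonal entry of L is the vertex degree and each off-diagonal entry is -1 where an edge is present, 0 otherwise; in the order [1, 2, 3, 4, 5, 6, 7, 8, 9, 10] the diagonal is [3, 3, 3, 3, 3, 3, 3, 3, 3, 3]. The multiplicity of 0 as a Laplacian eigenvalue equals the number of connected components. The single zero eigenvalue shows the graph is connected. There is one zero in the spectrum, matching the 1 component. By the matrix-tree theorem the graph has (1/10) * product of the nonzero eigenvalues = 2000 spanning trees.

[0, 2, 2, 2, 2, 2, 5, 5, 5, 5]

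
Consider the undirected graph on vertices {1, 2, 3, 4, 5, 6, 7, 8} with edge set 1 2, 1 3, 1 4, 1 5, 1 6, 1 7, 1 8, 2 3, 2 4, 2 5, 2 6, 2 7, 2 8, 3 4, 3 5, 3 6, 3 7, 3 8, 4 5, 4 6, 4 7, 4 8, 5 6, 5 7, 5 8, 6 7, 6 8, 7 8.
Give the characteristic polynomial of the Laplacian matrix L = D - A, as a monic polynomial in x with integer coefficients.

x^8 - 56x^7 + 1344x^6 - 17920x^5 + 143360x^4 - 688128x^3 + 1835008x^2 - 2097152x

Reading degrees in the order [1, 2, 3, 4, 5, 6, 7, 8] gives [7, 7, 7, 7, 7, 7, 7, 7]; set D = diag(7, 7, 7, 7, 7, 7, 7, 7) and form L = D - A. Computing det(xI - L) by cofactor expansion (or equivalently via sum-over-permutations) gives x^8 - 56x^7 + 1344x^6 - 17920x^5 + 143360x^4 - 688128x^3 + 1835008x^2 - 2097152x. The constant term is 0 because L is singular (the all-ones vector lies in its kernel). There is one zero in the spectrum, matching the 1 component.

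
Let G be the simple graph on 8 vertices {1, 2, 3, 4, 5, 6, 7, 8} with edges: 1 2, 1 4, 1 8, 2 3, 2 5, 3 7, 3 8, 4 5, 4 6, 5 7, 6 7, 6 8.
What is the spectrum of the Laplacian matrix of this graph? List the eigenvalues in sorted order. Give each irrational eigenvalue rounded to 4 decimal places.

[0, 2, 2, 2, 4, 4, 4, 6]

Each diagonal entry of L is the vertex degree and each off-diagonal entry is -1 where an edge is present, 0 otherwise; in the order [1, 2, 3, 4, 5, 6, 7, 8] the diagonal is [3, 3, 3, 3, 3, 3, 3, 3]. Diagonalising L (or applying a numerical eigensolver to the 8x8 matrix) gives the spectrum above. By the matrix-tree theorem the graph has (1/8) * product of the nonzero eigenvalues = 384 spanning trees. There is one zero in the spectrum, matching the 1 component.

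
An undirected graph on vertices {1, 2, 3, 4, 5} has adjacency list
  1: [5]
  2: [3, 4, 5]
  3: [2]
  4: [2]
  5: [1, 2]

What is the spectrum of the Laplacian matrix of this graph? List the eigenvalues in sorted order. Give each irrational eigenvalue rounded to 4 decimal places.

[0, 0.5188, 1, 2.3111, 4.1701]

With the vertex order [1, 2, 3, 4, 5], the degrees are [1, 3, 1, 1, 2], giving D = diag(1, 3, 1, 1, 2) and L = D - A. Diagonalising L (or applying a numerical eigensolver to the 5x5 matrix) gives the spectrum above. The single zero eigenvalue shows the graph is connected.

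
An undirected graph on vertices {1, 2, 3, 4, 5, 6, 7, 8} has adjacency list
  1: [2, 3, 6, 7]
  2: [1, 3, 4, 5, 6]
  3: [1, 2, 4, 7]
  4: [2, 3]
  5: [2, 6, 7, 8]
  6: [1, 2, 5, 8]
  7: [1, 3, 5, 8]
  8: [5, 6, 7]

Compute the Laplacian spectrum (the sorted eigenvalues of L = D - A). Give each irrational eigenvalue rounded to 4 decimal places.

[0, 1.4449, 2.9184, 3.4683, 4.4506, 5.2216, 5.9191, 6.5770]

Reading degrees in the order [1, 2, 3, 4, 5, 6, 7, 8] gives [4, 5, 4, 2, 4, 4, 4, 3]; set D = diag(4, 5, 4, 2, 4, 4, 4, 3) and form L = D - A. Since every row of L sums to 0, the all-ones vector is in the kernel and 0 is an eigenvalue.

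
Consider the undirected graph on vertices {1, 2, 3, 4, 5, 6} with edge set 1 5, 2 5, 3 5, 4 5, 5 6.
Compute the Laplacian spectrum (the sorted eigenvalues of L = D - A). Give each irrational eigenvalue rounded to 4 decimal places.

Each diagonal entry of L is the vertex degree and each off-diagonal entry is -1 where an edge is present, 0 otherwise; in the order [1, 2, 3, 4, 5, 6] the diagonal is [1, 1, 1, 1, 5, 1]. The multiplicity of 0 as a Laplacian eigenvalue equals the number of connected components. By the matrix-tree theorem the graph has (1/6) * product of the nonzero eigenvalues = 1 spanning tree. The eigenvalues sum to 10, which equals trace(L) = 2|E|.

[0, 1, 1, 1, 1, 6]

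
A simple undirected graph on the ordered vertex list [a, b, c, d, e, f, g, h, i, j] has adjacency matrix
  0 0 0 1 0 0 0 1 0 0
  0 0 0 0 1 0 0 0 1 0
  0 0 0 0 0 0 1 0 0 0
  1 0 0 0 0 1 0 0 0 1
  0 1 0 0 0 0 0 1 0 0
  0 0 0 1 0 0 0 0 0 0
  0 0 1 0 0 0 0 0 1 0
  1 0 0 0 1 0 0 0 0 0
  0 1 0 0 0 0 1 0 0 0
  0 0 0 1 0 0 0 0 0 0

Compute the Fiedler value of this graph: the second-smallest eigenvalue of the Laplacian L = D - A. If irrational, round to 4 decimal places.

With the vertex order [a, b, c, d, e, f, g, h, i, j], the degrees are [2, 2, 1, 3, 2, 1, 2, 2, 2, 1], giving D = diag(2, 2, 1, 3, 2, 1, 2, 2, 2, 1) and L = D - A. Computing the eigenvalues of L and sorting gives [0, 0.1029, 0.4367, 1, 1, 1.7250, 2.5064, 3.2255, 3.7678, 4.2357]. The Fiedler value lambda_2 = 0.1029 is strictly positive, so the graph is connected. The eigenvalues sum to 18, which equals trace(L) = 2|E|. There is one zero in the spectrum, matching the 1 component.

0.1029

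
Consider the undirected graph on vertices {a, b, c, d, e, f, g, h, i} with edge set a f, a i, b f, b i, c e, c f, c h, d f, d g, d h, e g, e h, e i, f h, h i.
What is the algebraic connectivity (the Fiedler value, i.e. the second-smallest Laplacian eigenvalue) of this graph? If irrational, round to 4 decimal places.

Reading degrees in the order [a, b, c, d, e, f, g, h, i] gives [2, 2, 3, 3, 4, 5, 2, 5, 4]; set D = diag(2, 2, 3, 3, 4, 5, 2, 5, 4) and form L = D - A. The smallest Laplacian eigenvalue is always 0. The next one, lambda_2 = 1.2063, measures how hard the graph is to disconnect: larger values mean better connectivity. The largest eigenvalue, 6.6992, is at most the vertex count 9.

1.2063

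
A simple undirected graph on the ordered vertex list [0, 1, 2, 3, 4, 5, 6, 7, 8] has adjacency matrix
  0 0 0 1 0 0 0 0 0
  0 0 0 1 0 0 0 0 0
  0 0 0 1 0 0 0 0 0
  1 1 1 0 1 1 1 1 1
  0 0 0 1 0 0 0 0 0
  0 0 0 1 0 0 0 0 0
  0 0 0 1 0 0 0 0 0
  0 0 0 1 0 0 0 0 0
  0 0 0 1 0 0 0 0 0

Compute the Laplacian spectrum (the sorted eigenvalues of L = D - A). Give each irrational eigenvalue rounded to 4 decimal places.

[0, 1, 1, 1, 1, 1, 1, 1, 9]

Each diagonal entry of L is the vertex degree and each off-diagonal entry is -1 where an edge is present, 0 otherwise; in the order [0, 1, 2, 3, 4, 5, 6, 7, 8] the diagonal is [1, 1, 1, 8, 1, 1, 1, 1, 1]. L is symmetric positive semidefinite, so every eigenvalue is real and nonnegative. By the matrix-tree theorem the graph has (1/9) * product of the nonzero eigenvalues = 1 spanning tree.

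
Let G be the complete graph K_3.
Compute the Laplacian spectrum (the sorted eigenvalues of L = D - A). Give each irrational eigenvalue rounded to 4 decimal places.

The graph has 3 vertices and degree multiset [2, 2, 2]; D is the diagonal matrix of degrees and L = D - A. Diagonalising L (or applying a numerical eigensolver to the 3x3 matrix) gives the spectrum above. By the matrix-tree theorem the graph has (1/3) * product of the nonzero eigenvalues = 3 spanning trees. There is one zero in the spectrum, matching the 1 component.

[0, 3, 3]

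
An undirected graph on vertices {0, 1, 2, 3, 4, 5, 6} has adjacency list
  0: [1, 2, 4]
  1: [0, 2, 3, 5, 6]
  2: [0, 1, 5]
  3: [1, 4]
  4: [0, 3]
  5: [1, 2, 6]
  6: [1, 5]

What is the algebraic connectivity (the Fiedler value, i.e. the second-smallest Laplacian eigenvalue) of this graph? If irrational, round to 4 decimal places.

Each diagonal entry of L is the vertex degree and each off-diagonal entry is -1 where an edge is present, 0 otherwise; in the order [0, 1, 2, 3, 4, 5, 6] the diagonal is [3, 5, 3, 2, 2, 3, 2]. The sorted Laplacian eigenvalues are [0, 0.9753, 2, 2.6767, 3.6090, 4.5963, 6.1427]; the algebraic connectivity is the second entry, 0.9753. The largest eigenvalue, 6.1427, is at most the vertex count 7. The eigenvalues sum to 20, which equals trace(L) = 2|E|.

0.9753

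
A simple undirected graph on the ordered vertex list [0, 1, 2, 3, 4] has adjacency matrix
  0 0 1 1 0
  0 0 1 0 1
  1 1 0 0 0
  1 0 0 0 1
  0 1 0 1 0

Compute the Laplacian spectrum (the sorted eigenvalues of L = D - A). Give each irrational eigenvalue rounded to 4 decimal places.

Each diagonal entry of L is the vertex degree and each off-diagonal entry is -1 where an edge is present, 0 otherwise; in the order [0, 1, 2, 3, 4] the diagonal is [2, 2, 2, 2, 2]. Diagonalising L (or applying a numerical eigensolver to the 5x5 matrix) gives the spectrum above. The eigenvalues sum to 10, which equals trace(L) = 2|E|.

[0, 1.3820, 1.3820, 3.6180, 3.6180]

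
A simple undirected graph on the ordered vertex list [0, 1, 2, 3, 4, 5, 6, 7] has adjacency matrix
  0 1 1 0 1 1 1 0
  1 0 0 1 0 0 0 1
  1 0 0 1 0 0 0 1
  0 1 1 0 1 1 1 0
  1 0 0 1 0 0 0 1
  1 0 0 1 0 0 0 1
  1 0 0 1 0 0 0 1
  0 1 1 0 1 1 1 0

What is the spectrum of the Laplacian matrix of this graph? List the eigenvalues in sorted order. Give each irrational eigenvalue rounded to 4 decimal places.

[0, 3, 3, 3, 3, 5, 5, 8]

Each diagonal entry of L is the vertex degree and each off-diagonal entry is -1 where an edge is present, 0 otherwise; in the order [0, 1, 2, 3, 4, 5, 6, 7] the diagonal is [5, 3, 3, 5, 3, 3, 3, 5]. L is symmetric positive semidefinite, so every eigenvalue is real and nonnegative. The single zero eigenvalue shows the graph is connected. By the matrix-tree theorem the graph has (1/8) * product of the nonzero eigenvalues = 2025 spanning trees.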